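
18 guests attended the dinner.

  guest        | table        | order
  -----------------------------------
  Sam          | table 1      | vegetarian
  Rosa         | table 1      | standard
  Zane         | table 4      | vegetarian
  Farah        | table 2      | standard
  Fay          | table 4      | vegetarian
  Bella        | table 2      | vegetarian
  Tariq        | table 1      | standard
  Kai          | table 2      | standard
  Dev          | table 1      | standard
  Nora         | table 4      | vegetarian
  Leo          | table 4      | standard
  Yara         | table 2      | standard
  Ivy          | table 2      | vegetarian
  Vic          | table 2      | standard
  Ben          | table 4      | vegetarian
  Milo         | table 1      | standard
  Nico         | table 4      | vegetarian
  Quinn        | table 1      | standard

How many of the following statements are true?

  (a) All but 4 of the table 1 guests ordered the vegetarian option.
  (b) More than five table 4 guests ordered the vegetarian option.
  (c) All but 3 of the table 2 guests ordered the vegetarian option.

0

(a) table 1: |A| = 6, |A ∩ B| = 1; needs |A ∖ B| = 4 — false.
(b) table 4: |A| = 6, |A ∩ B| = 5; needs |A ∩ B| > 5 — false.
(c) table 2: |A| = 6, |A ∩ B| = 2; needs |A ∖ B| = 3 — false.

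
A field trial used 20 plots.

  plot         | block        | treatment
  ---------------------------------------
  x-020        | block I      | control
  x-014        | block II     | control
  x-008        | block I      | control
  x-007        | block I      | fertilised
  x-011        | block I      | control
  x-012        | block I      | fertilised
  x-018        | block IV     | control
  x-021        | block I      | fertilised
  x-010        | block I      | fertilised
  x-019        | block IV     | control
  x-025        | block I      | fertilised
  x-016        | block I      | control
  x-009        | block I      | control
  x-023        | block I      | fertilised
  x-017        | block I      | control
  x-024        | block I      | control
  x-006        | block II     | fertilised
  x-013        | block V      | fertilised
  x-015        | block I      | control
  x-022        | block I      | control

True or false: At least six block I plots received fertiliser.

True

The determiner here denotes the relation: |A ∩ B| ≥ 6.
|A| = 15, |A ∩ B| = 6, |A ∖ B| = 9.
|A ∩ B| = 6, so the statement is true.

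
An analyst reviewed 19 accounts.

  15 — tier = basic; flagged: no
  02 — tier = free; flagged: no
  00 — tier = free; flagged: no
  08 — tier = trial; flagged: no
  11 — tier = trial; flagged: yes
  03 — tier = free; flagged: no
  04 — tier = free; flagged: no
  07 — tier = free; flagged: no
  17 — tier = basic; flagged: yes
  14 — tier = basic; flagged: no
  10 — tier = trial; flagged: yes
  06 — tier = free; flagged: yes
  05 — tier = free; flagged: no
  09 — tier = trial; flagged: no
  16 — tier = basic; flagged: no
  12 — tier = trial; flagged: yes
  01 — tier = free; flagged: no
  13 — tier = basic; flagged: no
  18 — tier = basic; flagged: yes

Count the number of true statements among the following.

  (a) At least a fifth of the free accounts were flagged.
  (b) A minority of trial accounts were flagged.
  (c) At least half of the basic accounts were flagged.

(a) free: |A| = 8, |A ∩ B| = 1; needs |A ∩ B| / |A| ≥ 1/5 — false.
(b) trial: |A| = 5, |A ∩ B| = 3; needs |A ∩ B| < |A ∖ B| — false.
(c) basic: |A| = 6, |A ∩ B| = 2; needs |A ∩ B| ≥ |A ∖ B| — false.

0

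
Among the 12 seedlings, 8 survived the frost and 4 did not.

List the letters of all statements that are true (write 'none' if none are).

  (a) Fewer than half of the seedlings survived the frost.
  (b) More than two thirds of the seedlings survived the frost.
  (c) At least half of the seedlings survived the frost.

(c)

|A| = 12, |A ∩ B| = 8, |A ∖ B| = 4.
(a) |A ∩ B| < |A ∖ B|: fails.
(b) |A ∩ B| / |A| > 2/3: fails.
(c) |A ∩ B| ≥ |A ∖ B|: holds.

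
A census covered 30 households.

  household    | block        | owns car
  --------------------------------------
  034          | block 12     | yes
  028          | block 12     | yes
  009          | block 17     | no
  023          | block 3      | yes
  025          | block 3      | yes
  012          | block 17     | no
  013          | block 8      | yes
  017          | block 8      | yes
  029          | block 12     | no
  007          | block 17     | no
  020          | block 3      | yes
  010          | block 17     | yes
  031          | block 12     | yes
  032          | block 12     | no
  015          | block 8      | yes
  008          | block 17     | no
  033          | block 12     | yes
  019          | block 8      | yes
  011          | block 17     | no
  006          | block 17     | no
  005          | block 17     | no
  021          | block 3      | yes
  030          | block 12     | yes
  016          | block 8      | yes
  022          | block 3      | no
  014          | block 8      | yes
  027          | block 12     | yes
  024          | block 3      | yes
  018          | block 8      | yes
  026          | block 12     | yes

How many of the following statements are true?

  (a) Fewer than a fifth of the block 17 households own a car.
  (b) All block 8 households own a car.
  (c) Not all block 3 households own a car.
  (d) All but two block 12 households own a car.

(a) block 17: |A| = 8, |A ∩ B| = 1; needs |A ∩ B| / |A| < 1/5 — true.
(b) block 8: |A| = 7, |A ∩ B| = 7; needs A ⊆ B, i.e. every element of A is in B (|A ∖ B| = 0) — true.
(c) block 3: |A| = 6, |A ∩ B| = 5; needs A ⊄ B (|A ∖ B| ≥ 1) — true.
(d) block 12: |A| = 9, |A ∩ B| = 7; needs |A ∖ B| = 2 — true.

4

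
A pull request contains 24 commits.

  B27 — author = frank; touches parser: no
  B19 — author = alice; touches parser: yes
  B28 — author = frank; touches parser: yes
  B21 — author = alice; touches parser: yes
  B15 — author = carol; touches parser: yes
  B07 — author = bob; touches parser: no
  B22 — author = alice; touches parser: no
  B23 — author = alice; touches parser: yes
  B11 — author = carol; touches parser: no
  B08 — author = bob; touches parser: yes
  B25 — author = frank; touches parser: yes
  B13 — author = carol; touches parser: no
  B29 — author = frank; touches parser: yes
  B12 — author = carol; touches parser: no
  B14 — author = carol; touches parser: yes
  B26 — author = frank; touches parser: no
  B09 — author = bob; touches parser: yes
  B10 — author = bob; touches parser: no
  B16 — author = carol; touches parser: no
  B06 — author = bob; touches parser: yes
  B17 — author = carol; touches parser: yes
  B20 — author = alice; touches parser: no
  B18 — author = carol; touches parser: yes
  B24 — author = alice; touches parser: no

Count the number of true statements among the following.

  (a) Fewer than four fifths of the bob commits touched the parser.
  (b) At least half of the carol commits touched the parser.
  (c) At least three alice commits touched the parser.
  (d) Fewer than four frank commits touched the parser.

4

(a) bob: |A| = 5, |A ∩ B| = 3; needs |A ∩ B| / |A| < 4/5 — true.
(b) carol: |A| = 8, |A ∩ B| = 4; needs |A ∩ B| ≥ |A ∖ B| — true.
(c) alice: |A| = 6, |A ∩ B| = 3; needs |A ∩ B| ≥ 3 — true.
(d) frank: |A| = 5, |A ∩ B| = 3; needs |A ∩ B| < 4 — true.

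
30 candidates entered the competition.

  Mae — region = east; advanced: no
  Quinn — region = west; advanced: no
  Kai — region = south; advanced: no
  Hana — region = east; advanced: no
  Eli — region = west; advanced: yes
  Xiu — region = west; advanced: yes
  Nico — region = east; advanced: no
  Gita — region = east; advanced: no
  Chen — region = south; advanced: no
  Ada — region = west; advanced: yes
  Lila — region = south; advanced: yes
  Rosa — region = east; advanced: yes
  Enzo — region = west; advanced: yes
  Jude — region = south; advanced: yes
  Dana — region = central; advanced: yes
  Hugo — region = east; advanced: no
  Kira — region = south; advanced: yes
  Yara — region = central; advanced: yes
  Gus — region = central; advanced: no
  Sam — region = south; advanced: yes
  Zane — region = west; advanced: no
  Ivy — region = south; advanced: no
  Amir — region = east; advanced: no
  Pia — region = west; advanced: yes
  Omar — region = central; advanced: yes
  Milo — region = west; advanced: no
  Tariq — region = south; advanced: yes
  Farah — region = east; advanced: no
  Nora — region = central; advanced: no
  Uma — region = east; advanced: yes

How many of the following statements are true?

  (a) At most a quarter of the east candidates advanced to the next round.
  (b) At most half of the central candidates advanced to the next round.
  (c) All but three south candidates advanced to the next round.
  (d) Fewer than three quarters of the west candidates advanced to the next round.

(a) east: |A| = 9, |A ∩ B| = 2; needs |A ∩ B| / |A| ≤ 1/4 — true.
(b) central: |A| = 5, |A ∩ B| = 3; needs |A ∩ B| ≤ |A ∖ B| — false.
(c) south: |A| = 8, |A ∩ B| = 5; needs |A ∖ B| = 3 — true.
(d) west: |A| = 8, |A ∩ B| = 5; needs |A ∩ B| / |A| < 3/4 — true.

3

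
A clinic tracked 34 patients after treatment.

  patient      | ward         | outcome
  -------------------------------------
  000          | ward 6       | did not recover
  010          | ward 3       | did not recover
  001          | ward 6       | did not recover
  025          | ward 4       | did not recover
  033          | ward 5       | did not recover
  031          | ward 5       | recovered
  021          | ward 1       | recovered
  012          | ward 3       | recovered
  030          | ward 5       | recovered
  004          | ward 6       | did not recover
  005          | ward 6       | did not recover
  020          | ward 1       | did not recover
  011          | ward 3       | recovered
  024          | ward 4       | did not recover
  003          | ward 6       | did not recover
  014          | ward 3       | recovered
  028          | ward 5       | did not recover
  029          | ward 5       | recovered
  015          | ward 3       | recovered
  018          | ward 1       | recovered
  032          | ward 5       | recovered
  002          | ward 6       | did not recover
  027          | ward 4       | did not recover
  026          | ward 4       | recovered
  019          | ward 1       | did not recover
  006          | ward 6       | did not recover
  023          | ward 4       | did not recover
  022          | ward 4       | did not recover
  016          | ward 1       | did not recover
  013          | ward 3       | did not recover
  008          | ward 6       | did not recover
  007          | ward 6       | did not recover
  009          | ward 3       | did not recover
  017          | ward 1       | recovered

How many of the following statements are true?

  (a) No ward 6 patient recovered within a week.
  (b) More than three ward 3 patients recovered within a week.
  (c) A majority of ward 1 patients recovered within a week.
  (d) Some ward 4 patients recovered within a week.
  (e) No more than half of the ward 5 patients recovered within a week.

(a) ward 6: |A| = 9, |A ∩ B| = 0; needs A ∩ B = ∅ (|A ∩ B| = 0) — true.
(b) ward 3: |A| = 7, |A ∩ B| = 4; needs |A ∩ B| > 3 — true.
(c) ward 1: |A| = 6, |A ∩ B| = 3; needs |A ∩ B| > |A ∖ B| — false.
(d) ward 4: |A| = 6, |A ∩ B| = 1; needs A ∩ B ≠ ∅ (|A ∩ B| ≥ 1) — true.
(e) ward 5: |A| = 6, |A ∩ B| = 4; needs |A ∩ B| ≤ |A ∖ B| — false.

3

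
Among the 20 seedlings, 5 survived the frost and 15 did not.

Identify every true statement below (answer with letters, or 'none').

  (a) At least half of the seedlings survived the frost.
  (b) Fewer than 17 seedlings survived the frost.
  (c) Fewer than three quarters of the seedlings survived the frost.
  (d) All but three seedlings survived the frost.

(b), (c)

|A| = 20, |A ∩ B| = 5, |A ∖ B| = 15.
(a) |A ∩ B| ≥ |A ∖ B|: fails.
(b) |A ∩ B| < 17: holds.
(c) |A ∩ B| / |A| < 3/4: holds.
(d) |A ∖ B| = 3: fails.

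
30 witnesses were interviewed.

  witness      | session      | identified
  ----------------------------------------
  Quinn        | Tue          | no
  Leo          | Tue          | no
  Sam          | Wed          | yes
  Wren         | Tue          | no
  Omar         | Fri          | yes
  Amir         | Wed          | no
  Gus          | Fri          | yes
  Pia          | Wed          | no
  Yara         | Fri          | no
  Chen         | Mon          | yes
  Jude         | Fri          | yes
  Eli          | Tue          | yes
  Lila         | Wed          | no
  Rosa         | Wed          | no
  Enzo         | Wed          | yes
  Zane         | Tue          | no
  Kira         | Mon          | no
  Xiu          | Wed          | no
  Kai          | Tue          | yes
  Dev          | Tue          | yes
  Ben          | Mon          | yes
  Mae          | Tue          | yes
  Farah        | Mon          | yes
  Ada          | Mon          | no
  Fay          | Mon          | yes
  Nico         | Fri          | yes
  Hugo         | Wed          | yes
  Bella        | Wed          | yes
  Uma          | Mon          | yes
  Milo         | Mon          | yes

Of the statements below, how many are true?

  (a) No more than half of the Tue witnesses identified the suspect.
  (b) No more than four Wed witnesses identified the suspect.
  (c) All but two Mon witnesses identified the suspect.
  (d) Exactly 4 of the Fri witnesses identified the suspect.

(a) Tue: |A| = 8, |A ∩ B| = 4; needs |A ∩ B| ≤ |A ∖ B| — true.
(b) Wed: |A| = 9, |A ∩ B| = 4; needs |A ∩ B| ≤ 4 — true.
(c) Mon: |A| = 8, |A ∩ B| = 6; needs |A ∖ B| = 2 — true.
(d) Fri: |A| = 5, |A ∩ B| = 4; needs |A ∩ B| = 4 — true.

4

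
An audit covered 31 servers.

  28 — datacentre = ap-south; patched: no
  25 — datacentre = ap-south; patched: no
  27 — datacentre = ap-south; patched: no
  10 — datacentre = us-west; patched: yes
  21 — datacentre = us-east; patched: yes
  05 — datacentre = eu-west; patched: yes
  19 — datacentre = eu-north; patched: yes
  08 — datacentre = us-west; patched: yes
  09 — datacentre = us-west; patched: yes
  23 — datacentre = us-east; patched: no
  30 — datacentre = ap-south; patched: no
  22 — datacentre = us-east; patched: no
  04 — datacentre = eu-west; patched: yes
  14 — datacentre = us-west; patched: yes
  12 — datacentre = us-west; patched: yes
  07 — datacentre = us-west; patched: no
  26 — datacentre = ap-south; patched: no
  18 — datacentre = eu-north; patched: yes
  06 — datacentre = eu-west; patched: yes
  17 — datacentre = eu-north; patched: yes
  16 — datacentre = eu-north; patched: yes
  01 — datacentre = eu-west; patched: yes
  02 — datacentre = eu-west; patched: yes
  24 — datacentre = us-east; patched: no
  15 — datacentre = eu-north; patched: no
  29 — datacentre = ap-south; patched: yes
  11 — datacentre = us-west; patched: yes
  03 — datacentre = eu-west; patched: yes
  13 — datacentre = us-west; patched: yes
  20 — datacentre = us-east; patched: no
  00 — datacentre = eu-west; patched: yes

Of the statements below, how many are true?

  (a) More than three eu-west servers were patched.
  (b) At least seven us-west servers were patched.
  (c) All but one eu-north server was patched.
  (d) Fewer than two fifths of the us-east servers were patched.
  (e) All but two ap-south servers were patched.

4

(a) eu-west: |A| = 7, |A ∩ B| = 7; needs |A ∩ B| > 3 — true.
(b) us-west: |A| = 8, |A ∩ B| = 7; needs |A ∩ B| ≥ 7 — true.
(c) eu-north: |A| = 5, |A ∩ B| = 4; needs |A ∖ B| = 1 — true.
(d) us-east: |A| = 5, |A ∩ B| = 1; needs |A ∩ B| / |A| < 2/5 — true.
(e) ap-south: |A| = 6, |A ∩ B| = 1; needs |A ∖ B| = 2 — false.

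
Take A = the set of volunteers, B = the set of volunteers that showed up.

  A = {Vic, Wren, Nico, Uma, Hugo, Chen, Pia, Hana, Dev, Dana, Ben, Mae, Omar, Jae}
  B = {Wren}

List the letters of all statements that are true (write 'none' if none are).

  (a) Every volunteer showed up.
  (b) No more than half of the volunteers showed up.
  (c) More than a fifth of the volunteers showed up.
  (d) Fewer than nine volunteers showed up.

(b), (d)

|A| = 14, |A ∩ B| = 1, |A ∖ B| = 13.
(a) A ⊆ B, i.e. every element of A is in B (|A ∖ B| = 0): fails.
(b) |A ∩ B| ≤ |A ∖ B|: holds.
(c) |A ∩ B| / |A| > 1/5: fails.
(d) |A ∩ B| < 9: holds.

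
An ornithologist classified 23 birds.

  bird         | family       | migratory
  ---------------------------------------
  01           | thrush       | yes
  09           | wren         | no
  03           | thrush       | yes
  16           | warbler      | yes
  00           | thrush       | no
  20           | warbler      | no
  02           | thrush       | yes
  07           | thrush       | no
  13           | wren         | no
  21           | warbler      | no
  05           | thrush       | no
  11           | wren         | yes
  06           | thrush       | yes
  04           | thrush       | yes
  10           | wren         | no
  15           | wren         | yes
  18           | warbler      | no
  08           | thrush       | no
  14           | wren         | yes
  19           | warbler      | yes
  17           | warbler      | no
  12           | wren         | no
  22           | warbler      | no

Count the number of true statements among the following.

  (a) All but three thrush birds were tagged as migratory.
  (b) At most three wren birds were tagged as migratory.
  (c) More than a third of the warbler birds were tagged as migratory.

(a) thrush: |A| = 9, |A ∩ B| = 5; needs |A ∖ B| = 3 — false.
(b) wren: |A| = 7, |A ∩ B| = 3; needs |A ∩ B| ≤ 3 — true.
(c) warbler: |A| = 7, |A ∩ B| = 2; needs |A ∩ B| / |A| > 1/3 — false.

1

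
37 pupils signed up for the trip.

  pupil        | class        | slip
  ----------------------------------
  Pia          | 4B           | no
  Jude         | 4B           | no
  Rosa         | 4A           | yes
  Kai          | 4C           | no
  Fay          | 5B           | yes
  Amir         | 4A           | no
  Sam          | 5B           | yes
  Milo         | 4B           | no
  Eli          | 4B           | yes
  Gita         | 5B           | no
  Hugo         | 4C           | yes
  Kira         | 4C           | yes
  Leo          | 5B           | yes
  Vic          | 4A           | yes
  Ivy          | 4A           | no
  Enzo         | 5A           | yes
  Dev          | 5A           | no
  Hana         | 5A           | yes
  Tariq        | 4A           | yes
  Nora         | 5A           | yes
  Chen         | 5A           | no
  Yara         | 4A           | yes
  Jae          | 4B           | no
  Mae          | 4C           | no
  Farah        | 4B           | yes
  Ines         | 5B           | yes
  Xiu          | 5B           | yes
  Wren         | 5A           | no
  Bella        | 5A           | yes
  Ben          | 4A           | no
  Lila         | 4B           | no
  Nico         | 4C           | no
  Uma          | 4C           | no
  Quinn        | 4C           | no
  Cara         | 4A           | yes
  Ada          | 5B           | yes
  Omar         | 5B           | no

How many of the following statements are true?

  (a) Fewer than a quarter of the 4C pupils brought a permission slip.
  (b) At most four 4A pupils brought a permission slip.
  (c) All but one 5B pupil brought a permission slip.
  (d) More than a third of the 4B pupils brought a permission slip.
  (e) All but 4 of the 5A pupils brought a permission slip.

0

(a) 4C: |A| = 7, |A ∩ B| = 2; needs |A ∩ B| / |A| < 1/4 — false.
(b) 4A: |A| = 8, |A ∩ B| = 5; needs |A ∩ B| ≤ 4 — false.
(c) 5B: |A| = 8, |A ∩ B| = 6; needs |A ∖ B| = 1 — false.
(d) 4B: |A| = 7, |A ∩ B| = 2; needs |A ∩ B| / |A| > 1/3 — false.
(e) 5A: |A| = 7, |A ∩ B| = 4; needs |A ∖ B| = 4 — false.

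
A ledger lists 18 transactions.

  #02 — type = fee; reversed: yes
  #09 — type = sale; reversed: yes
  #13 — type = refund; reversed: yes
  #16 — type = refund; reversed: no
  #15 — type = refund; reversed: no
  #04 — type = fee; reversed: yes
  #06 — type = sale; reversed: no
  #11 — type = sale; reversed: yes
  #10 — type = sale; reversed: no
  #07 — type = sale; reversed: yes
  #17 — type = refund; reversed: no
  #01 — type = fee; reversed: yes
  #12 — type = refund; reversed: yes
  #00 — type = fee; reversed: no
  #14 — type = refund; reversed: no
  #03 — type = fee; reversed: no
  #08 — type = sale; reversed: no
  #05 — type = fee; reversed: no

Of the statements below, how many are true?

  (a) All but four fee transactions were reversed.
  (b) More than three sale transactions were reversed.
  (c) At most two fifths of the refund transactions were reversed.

1

(a) fee: |A| = 6, |A ∩ B| = 3; needs |A ∖ B| = 4 — false.
(b) sale: |A| = 6, |A ∩ B| = 3; needs |A ∩ B| > 3 — false.
(c) refund: |A| = 6, |A ∩ B| = 2; needs |A ∩ B| / |A| ≤ 2/5 — true.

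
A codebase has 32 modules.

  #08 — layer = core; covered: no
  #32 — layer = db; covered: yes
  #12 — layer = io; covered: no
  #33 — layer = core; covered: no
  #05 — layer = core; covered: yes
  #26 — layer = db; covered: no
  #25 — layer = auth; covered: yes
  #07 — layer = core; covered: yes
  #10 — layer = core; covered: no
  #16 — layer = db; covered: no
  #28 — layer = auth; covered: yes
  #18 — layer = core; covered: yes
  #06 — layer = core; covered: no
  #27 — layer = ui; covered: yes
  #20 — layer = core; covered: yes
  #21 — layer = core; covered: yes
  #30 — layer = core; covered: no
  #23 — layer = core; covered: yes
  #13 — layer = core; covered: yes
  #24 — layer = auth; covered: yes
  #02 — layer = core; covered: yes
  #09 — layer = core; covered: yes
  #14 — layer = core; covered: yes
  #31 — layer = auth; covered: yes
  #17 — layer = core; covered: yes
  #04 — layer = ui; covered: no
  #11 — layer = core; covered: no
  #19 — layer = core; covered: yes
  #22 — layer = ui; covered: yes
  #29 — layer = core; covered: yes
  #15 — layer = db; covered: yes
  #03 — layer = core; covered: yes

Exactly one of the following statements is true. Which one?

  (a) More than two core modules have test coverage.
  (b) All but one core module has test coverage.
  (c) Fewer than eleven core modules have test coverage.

(a)

|A| = 20, |A ∩ B| = 14, |A ∖ B| = 6.
(a) requires |A ∩ B| > 2: true.
(b) requires |A ∖ B| = 1: false.
(c) requires |A ∩ B| < 11: false.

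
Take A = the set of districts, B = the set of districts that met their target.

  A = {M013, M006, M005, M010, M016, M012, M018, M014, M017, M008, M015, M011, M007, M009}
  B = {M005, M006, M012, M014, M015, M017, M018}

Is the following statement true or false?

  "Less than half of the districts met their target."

The determiner here denotes the relation: |A ∩ B| < |A ∖ B|.
A (the restrictor) = {M013, M006, M005, M010, M016, M012, M018, M014, M017, M008, M015, M011, M007, M009}, |A| = 14.
A ∩ B = {M006, M005, M012, M018, M014, M017, M015}, so |A ∩ B| = 7.
A ∖ B = {M013, M010, M016, M008, M011, M007, M009}, so |A ∖ B| = 7.
7 = 7, so the statement is false.

False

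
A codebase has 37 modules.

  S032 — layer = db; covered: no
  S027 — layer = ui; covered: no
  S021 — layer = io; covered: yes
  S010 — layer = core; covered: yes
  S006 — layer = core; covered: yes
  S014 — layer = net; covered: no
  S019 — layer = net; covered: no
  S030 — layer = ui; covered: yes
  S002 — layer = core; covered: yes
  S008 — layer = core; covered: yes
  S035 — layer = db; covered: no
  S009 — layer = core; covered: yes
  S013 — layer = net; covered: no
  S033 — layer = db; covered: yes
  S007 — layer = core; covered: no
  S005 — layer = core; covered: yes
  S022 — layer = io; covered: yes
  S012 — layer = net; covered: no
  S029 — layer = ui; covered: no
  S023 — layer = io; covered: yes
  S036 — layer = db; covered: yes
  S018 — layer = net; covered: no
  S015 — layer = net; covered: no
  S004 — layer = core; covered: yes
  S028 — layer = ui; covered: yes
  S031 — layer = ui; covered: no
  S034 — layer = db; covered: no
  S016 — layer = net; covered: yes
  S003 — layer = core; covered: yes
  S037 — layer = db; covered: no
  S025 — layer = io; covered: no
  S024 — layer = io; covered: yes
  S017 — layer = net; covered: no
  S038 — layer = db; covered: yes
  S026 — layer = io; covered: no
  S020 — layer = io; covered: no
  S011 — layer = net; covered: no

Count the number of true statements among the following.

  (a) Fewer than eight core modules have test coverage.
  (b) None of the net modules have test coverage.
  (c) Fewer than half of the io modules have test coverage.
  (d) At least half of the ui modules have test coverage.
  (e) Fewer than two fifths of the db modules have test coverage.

0

(a) core: |A| = 9, |A ∩ B| = 8; needs |A ∩ B| < 8 — false.
(b) net: |A| = 9, |A ∩ B| = 1; needs A ∩ B = ∅ (|A ∩ B| = 0) — false.
(c) io: |A| = 7, |A ∩ B| = 4; needs |A ∩ B| < |A ∖ B| — false.
(d) ui: |A| = 5, |A ∩ B| = 2; needs |A ∩ B| ≥ |A ∖ B| — false.
(e) db: |A| = 7, |A ∩ B| = 3; needs |A ∩ B| / |A| < 2/5 — false.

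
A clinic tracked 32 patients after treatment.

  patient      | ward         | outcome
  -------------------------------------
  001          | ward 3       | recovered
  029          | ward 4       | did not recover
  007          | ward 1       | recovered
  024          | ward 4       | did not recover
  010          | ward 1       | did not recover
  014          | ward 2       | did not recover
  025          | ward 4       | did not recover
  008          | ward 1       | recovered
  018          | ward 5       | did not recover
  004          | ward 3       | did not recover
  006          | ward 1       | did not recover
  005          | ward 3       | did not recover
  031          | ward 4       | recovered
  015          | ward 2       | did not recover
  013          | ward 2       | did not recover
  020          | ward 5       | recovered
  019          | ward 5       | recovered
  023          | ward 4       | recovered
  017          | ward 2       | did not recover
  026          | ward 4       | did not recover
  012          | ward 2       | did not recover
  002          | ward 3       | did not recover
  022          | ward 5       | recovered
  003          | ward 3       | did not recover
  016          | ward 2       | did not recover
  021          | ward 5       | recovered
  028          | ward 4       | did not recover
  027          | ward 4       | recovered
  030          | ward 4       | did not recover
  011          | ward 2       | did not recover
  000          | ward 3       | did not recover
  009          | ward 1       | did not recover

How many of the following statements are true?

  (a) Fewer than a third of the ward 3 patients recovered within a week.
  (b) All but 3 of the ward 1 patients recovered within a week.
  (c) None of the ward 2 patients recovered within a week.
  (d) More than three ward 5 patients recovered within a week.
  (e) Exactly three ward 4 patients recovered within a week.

5

(a) ward 3: |A| = 6, |A ∩ B| = 1; needs |A ∩ B| / |A| < 1/3 — true.
(b) ward 1: |A| = 5, |A ∩ B| = 2; needs |A ∖ B| = 3 — true.
(c) ward 2: |A| = 7, |A ∩ B| = 0; needs A ∩ B = ∅ (|A ∩ B| = 0) — true.
(d) ward 5: |A| = 5, |A ∩ B| = 4; needs |A ∩ B| > 3 — true.
(e) ward 4: |A| = 9, |A ∩ B| = 3; needs |A ∩ B| = 3 — true.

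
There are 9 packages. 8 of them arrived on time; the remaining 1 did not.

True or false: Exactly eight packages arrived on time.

True

'Exactly eight packages arrived on time' holds iff |A ∩ B| = 8.
|A| = 9, |A ∩ B| = 8, |A ∖ B| = 1.
|A ∩ B| = 8, so the statement is true.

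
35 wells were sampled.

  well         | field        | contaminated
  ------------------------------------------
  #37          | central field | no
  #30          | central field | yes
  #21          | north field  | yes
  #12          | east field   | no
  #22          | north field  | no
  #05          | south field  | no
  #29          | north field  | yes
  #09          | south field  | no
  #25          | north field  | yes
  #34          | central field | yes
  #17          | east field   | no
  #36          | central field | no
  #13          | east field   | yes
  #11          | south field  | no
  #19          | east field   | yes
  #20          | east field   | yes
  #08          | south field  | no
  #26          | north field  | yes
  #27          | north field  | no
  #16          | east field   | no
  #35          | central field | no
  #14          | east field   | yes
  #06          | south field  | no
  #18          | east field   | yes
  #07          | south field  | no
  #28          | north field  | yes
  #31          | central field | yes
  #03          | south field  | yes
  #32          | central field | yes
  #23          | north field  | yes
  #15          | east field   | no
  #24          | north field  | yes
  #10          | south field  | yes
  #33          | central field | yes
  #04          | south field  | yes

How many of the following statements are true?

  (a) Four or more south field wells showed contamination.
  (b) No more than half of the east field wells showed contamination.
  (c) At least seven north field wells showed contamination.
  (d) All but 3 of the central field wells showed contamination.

(a) south field: |A| = 9, |A ∩ B| = 3; needs |A ∩ B| ≥ 4 — false.
(b) east field: |A| = 9, |A ∩ B| = 5; needs |A ∩ B| ≤ |A ∖ B| — false.
(c) north field: |A| = 9, |A ∩ B| = 7; needs |A ∩ B| ≥ 7 — true.
(d) central field: |A| = 8, |A ∩ B| = 5; needs |A ∖ B| = 3 — true.

2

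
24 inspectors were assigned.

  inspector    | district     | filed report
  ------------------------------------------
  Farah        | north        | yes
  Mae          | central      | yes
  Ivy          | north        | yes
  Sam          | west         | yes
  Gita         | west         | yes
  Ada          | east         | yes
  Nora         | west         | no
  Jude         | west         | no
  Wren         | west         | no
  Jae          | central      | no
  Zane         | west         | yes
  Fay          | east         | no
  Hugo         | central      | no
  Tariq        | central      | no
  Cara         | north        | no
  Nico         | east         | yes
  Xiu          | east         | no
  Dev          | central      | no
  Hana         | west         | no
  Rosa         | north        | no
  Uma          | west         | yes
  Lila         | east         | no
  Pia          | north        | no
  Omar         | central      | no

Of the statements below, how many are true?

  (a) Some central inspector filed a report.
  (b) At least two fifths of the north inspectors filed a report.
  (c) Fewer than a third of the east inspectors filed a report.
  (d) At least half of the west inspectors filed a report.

3

(a) central: |A| = 6, |A ∩ B| = 1; needs A ∩ B ≠ ∅ (|A ∩ B| ≥ 1) — true.
(b) north: |A| = 5, |A ∩ B| = 2; needs |A ∩ B| / |A| ≥ 2/5 — true.
(c) east: |A| = 5, |A ∩ B| = 2; needs |A ∩ B| / |A| < 1/3 — false.
(d) west: |A| = 8, |A ∩ B| = 4; needs |A ∩ B| ≥ |A ∖ B| — true.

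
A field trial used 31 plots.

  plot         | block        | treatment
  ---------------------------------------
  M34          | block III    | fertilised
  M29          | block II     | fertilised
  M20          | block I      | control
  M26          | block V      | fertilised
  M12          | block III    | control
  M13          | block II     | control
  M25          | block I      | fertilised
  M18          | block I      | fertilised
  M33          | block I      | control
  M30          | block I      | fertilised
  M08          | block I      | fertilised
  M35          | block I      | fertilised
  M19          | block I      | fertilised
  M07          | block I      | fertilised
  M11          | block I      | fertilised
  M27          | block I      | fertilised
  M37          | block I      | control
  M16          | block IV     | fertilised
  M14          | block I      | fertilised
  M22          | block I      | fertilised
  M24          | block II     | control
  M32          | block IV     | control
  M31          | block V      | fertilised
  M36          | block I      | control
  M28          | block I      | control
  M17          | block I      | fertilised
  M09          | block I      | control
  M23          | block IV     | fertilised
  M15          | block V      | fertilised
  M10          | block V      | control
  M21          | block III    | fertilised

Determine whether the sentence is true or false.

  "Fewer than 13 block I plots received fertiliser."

'Fewer than 13 block I plots received fertiliser' holds iff |A ∩ B| < 13.
|A| = 18, |A ∩ B| = 12, |A ∖ B| = 6.
|A ∩ B| = 12, so the statement is true.

True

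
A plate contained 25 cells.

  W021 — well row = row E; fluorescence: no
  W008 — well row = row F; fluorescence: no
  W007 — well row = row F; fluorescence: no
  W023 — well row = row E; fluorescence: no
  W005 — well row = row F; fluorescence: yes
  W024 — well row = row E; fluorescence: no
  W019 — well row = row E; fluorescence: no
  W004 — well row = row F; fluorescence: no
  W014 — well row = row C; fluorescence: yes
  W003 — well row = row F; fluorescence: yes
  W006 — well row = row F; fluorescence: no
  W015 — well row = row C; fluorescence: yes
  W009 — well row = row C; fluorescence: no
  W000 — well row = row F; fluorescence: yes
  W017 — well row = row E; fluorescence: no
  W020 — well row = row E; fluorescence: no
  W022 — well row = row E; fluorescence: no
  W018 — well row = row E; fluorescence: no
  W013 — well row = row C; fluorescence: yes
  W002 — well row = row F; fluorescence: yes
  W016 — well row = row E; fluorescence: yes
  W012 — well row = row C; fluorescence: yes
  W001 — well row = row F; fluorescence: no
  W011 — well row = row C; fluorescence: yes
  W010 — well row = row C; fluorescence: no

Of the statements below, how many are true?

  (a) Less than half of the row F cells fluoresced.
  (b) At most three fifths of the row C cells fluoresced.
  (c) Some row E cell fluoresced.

2

(a) row F: |A| = 9, |A ∩ B| = 4; needs |A ∩ B| < |A ∖ B| — true.
(b) row C: |A| = 7, |A ∩ B| = 5; needs |A ∩ B| / |A| ≤ 3/5 — false.
(c) row E: |A| = 9, |A ∩ B| = 1; needs A ∩ B ≠ ∅ (|A ∩ B| ≥ 1) — true.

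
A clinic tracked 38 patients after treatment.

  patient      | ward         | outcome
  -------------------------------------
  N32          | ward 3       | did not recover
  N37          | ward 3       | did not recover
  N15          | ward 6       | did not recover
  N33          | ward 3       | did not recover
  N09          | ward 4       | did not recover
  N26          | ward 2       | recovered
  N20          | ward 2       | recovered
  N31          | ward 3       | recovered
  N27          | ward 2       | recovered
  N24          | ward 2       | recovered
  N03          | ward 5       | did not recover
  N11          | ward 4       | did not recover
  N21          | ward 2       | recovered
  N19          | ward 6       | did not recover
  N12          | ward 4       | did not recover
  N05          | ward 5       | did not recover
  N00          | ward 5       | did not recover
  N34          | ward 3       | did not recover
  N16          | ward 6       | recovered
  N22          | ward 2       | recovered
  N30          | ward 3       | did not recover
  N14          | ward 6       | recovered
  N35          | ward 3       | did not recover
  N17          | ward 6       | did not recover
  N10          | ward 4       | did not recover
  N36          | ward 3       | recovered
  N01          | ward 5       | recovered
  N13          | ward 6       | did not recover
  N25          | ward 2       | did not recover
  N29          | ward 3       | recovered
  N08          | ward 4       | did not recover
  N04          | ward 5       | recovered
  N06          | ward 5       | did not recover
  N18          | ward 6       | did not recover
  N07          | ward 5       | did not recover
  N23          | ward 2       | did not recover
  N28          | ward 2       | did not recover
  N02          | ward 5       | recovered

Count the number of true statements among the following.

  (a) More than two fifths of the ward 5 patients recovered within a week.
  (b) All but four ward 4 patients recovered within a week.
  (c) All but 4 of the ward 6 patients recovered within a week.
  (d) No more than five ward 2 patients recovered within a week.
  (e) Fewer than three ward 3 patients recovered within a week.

(a) ward 5: |A| = 8, |A ∩ B| = 3; needs |A ∩ B| / |A| > 2/5 — false.
(b) ward 4: |A| = 5, |A ∩ B| = 0; needs |A ∖ B| = 4 — false.
(c) ward 6: |A| = 7, |A ∩ B| = 2; needs |A ∖ B| = 4 — false.
(d) ward 2: |A| = 9, |A ∩ B| = 6; needs |A ∩ B| ≤ 5 — false.
(e) ward 3: |A| = 9, |A ∩ B| = 3; needs |A ∩ B| < 3 — false.

0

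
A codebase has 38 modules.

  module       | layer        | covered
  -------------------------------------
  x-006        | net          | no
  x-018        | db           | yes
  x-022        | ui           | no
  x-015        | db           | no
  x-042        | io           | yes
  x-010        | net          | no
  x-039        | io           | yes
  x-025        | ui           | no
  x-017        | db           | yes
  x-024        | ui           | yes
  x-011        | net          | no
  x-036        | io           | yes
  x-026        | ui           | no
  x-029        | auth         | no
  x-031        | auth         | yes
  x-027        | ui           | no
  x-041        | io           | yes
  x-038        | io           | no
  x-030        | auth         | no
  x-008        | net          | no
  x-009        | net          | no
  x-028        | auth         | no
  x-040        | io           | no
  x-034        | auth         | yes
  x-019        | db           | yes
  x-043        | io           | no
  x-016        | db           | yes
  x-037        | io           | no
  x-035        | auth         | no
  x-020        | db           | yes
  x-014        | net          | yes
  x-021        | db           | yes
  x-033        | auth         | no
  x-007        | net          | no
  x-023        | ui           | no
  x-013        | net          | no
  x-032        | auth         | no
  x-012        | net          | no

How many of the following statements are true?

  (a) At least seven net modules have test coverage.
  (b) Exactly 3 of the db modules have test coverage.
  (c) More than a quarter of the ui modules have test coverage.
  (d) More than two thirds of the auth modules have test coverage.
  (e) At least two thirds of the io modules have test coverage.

0

(a) net: |A| = 9, |A ∩ B| = 1; needs |A ∩ B| ≥ 7 — false.
(b) db: |A| = 7, |A ∩ B| = 6; needs |A ∩ B| = 3 — false.
(c) ui: |A| = 6, |A ∩ B| = 1; needs |A ∩ B| / |A| > 1/4 — false.
(d) auth: |A| = 8, |A ∩ B| = 2; needs |A ∩ B| / |A| > 2/3 — false.
(e) io: |A| = 8, |A ∩ B| = 4; needs |A ∩ B| / |A| ≥ 2/3 — false.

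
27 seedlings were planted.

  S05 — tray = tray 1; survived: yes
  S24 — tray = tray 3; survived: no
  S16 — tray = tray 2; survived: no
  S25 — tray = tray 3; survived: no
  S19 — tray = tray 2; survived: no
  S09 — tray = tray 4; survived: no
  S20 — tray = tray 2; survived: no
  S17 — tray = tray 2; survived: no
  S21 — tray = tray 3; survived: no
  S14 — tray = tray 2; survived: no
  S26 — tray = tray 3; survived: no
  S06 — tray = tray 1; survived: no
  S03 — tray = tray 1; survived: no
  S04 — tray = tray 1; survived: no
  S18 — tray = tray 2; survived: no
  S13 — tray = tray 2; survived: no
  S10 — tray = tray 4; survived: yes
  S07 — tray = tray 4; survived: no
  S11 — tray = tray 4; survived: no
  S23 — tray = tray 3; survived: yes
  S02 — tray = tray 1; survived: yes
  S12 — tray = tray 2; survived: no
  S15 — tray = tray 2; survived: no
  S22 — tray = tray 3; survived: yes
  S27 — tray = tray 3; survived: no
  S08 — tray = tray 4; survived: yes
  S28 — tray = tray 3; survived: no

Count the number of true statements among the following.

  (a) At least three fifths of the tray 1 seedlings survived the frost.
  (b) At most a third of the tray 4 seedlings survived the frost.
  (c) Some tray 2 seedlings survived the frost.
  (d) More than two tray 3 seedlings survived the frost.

(a) tray 1: |A| = 5, |A ∩ B| = 2; needs |A ∩ B| / |A| ≥ 3/5 — false.
(b) tray 4: |A| = 5, |A ∩ B| = 2; needs |A ∩ B| / |A| ≤ 1/3 — false.
(c) tray 2: |A| = 9, |A ∩ B| = 0; needs A ∩ B ≠ ∅ (|A ∩ B| ≥ 1) — false.
(d) tray 3: |A| = 8, |A ∩ B| = 2; needs |A ∩ B| > 2 — false.

0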